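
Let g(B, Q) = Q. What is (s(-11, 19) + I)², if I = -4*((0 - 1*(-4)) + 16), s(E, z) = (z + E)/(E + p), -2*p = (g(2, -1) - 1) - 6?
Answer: 322624/49 ≈ 6584.2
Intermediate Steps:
p = 4 (p = -((-1 - 1) - 6)/2 = -(-2 - 6)/2 = -½*(-8) = 4)
s(E, z) = (E + z)/(4 + E) (s(E, z) = (z + E)/(E + 4) = (E + z)/(4 + E))
I = -80 (I = -4*((0 + 4) + 16) = -4*(4 + 16) = -4*20 = -80)
(s(-11, 19) + I)² = ((-11 + 19)/(4 - 11) - 80)² = (8/(-7) - 80)² = (-⅐*8 - 80)² = (-8/7 - 80)² = (-568/7)² = 322624/49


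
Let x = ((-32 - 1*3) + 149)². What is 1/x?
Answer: 1/12996 ≈ 7.6947e-5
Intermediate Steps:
x = 12996 (x = ((-32 - 3) + 149)² = (-35 + 149)² = 114² = 12996)
1/x = 1/12996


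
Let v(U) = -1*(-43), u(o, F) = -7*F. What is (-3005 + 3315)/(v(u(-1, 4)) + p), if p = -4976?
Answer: -310/4933 ≈ -0.062842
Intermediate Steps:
v(U) = 43
(-3005 + 3315)/(v(u(-1, 4)) + p) = (-3005 + 3315)/(43 - 4976) = 310/(-4933) = 310*(-1/4933) = -310/4933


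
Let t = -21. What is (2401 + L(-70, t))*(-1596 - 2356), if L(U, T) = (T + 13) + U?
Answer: -9180496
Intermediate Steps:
L(U, T) = 13 + T + U (L(U, T) = (13 + T) + U = 13 + T + U)
(2401 + L(-70, t))*(-1596 - 2356) = (2401 + (13 - 21 - 70))*(-1596 - 2356) = (2401 - 78)*(-3952) = 2323*(-3952) = -9180496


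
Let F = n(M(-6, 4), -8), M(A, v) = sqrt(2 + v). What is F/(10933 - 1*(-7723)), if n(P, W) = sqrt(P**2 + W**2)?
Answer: sqrt(70)/18656 ≈ 0.00044847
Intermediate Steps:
F = sqrt(70) (F = sqrt((sqrt(2 + 4))**2 + (-8)**2) = sqrt((sqrt(6))**2 + 64) = sqrt(6 + 64) = sqrt(70) ≈ 8.3666)
F/(10933 - 1*(-7723)) = sqrt(70)/(10933 - 1*(-7723)) = sqrt(70)/(10933 + 7723) = sqrt(70)/18656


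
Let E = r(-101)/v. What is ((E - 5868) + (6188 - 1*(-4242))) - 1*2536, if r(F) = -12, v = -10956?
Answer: 1849739/913 ≈ 2026.0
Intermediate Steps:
E = 1/913 (E = -12/(-10956) = -12*(-1/10956) = 1/913 ≈ 0.0010953)
((E - 5868) + (6188 - 1*(-4242))) - 1*2536 = ((1/913 - 5868) + (6188 - 1*(-4242))) - 1*2536 = (-5357483/913 + (6188 + 4242)) - 2536 = (-5357483/913 + 10430) - 2536 = 4165107/913 - 2536 = 1849739/913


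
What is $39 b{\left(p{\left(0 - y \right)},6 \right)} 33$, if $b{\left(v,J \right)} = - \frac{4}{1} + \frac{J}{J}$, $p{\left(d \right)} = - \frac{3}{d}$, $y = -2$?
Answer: $-3861$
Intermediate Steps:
$b{\left(v,J \right)} = -3$ ($b{\left(v,J \right)} = \left(-4\right) 1 + 1 = -4 + 1 = -3$)
$39 b{\left(p{\left(0 - y \right)},6 \right)} 33 = 39 \left(-3\right) 33 = \left(-117\right) 33 = -3861$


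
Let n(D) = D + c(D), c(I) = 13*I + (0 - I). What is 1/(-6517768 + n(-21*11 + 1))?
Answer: -1/6520758 ≈ -1.5336e-7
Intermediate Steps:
c(I) = 12*I (c(I) = 13*I - I = 12*I)
n(D) = 13*D (n(D) = D + 12*D = 13*D)
1/(-6517768 + n(-21*11 + 1)) = 1/(-6517768 + 13*(-21*11 + 1)) = 1/(-6517768 + 13*(-231 + 1)) = 1/(-6517768 + 13*(-230)) = 1/(-6517768 - 2990) = 1/(-6520758) = -1/6520758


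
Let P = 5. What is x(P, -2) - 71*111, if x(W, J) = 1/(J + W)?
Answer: -23642/3 ≈ -7880.7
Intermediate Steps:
x(P, -2) - 71*111 = 1/(-2 + 5) - 71*111 = 1/3 - 7881 = -23642/3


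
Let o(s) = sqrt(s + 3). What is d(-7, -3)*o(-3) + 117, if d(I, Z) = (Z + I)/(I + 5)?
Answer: 117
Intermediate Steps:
o(s) = sqrt(3 + s)
d(I, Z) = (I + Z)/(5 + I)
d(-7, -3)*o(-3) + 117 = ((-7 - 3)/(5 - 7))*sqrt(3 - 3) + 117 = (-10/(-2))*sqrt(0) + 117 = -1/2*(-10)*0 + 117 = 5*0 + 117 = 0 + 117 = 117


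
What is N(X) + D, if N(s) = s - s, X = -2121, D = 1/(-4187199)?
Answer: -1/4187199 ≈ -2.3882e-7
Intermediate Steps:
D = -1/4187199 ≈ -2.3882e-7
N(s) = 0
N(X) + D = 0 - 1/4187199 = -1/4187199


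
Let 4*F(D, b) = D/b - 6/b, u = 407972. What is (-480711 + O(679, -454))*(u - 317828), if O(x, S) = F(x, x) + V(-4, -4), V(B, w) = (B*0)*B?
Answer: -29423236042008/679 ≈ -4.3333e+10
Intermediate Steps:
F(D, b) = -3/(2*b) + D/(4*b) (F(D, b) = (D/b - 6/b)/4 = (-6/b + D/b)/4 = -3/(2*b) + D/(4*b))
V(B, w) = 0 (V(B, w) = 0*B = 0)
O(x, S) = (-6 + x)/(4*x) (O(x, S) = (-6 + x)/(4*x) + 0 = (-6 + x)/(4*x))
(-480711 + O(679, -454))*(u - 317828) = (-480711 + (¼)*(-6 + 679)/679)*(407972 - 317828) = (-480711 + (¼)*(1/679)*673)*90144 = (-480711 + 673/2716)*90144 = -1305610403/2716*90144 = -29423236042008/679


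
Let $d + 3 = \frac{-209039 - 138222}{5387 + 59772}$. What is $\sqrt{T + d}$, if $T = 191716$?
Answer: $\frac{3 \sqrt{90436928025206}}{65159} \approx 437.84$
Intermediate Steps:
$d = - \frac{542738}{65159}$ ($d = -3 + \frac{-209039 - 138222}{5387 + 59772} = -3 - \frac{347261}{65159} = - \frac{542738}{65159} \approx -8.3294$)
$\sqrt{T + d} = \sqrt{191716 - \frac{542738}{65159}} = \sqrt{\frac{12491480106}{65159}} = \frac{3 \sqrt{90436928025206}}{65159}$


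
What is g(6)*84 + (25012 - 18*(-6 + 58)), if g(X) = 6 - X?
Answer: 24076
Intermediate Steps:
g(6)*84 + (25012 - 18*(-6 + 58)) = (6 - 1*6)*84 + (25012 - 18*(-6 + 58)) = (6 - 6)*84 + (25012 - 18*52) = 0*84 + (25012 - 1*936) = 0 + (25012 - 936) = 0 + 24076 = 24076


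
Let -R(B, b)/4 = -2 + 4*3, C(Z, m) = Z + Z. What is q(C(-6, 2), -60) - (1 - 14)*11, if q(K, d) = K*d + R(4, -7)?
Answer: 823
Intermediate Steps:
C(Z, m) = 2*Z
R(B, b) = -40 (R(B, b) = -4*(-2 + 4*3) = -4*(-2 + 12) = -4*10 = -40)
q(K, d) = -40 + K*d (q(K, d) = K*d - 40 = -40 + K*d)
q(C(-6, 2), -60) - (1 - 14)*11 = (-40 + (2*(-6))*(-60)) - (1 - 14)*11 = (-40 - 12*(-60)) - (-13)*11 = (-40 + 720) - 1*(-143) = 680 + 143 = 823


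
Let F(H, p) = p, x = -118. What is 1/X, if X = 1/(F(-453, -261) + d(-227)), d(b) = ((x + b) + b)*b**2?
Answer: -29474849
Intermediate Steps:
d(b) = b**2*(-118 + 2*b) (d(b) = ((-118 + b) + b)*b**2 = (-118 + 2*b)*b**2 = b**2*(-118 + 2*b))
X = -1/29474849 (X = 1/(-261 + 2*(-227)**2*(-59 - 227)) = 1/(-261 + 2*51529*(-286)) = 1/(-261 - 29474588) = 1/(-29474849) = -1/29474849 ≈ -3.3927e-8)
1/X = 1/(-1/29474849) = -29474849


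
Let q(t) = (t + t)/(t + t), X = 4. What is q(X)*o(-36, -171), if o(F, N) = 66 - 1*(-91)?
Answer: 157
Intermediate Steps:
o(F, N) = 157 (o(F, N) = 66 + 91 = 157)
q(t) = 1 (q(t) = (2*t)/((2*t)) = (2*t)*(1/(2*t)) = 1)
q(X)*o(-36, -171) = 1*157 = 157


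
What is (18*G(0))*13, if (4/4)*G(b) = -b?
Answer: 0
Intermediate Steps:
G(b) = -b
(18*G(0))*13 = (18*(-1*0))*13 = (18*0)*13 = 0*13 = 0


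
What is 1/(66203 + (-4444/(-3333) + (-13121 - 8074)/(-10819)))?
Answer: 32457/2148857632 ≈ 1.5104e-5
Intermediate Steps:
1/(66203 + (-4444/(-3333) + (-13121 - 8074)/(-10819))) = 1/(66203 + (-4444*(-1/3333) - 21195*(-1/10819))) = 1/(66203 + (4/3 + 21195/10819)) = 1/(66203 + 106861/32457) = 1/(2148857632/32457) = 32457/2148857632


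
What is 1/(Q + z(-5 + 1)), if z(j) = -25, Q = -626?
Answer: -1/651 ≈ -0.0015361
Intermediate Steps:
1/(Q + z(-5 + 1)) = 1/(-626 - 25) = 1/(-651) = -1/651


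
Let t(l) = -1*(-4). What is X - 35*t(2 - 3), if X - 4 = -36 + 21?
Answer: -151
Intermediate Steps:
X = -11 (X = 4 + (-36 + 21) = 4 - 15 = -11)
t(l) = 4
X - 35*t(2 - 3) = -11 - 35*4 = -11 - 140 = -151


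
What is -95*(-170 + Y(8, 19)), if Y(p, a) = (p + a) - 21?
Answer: 15580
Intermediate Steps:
Y(p, a) = -21 + a + p (Y(p, a) = (a + p) - 21 = -21 + a + p)
-95*(-170 + Y(8, 19)) = -95*(-170 + (-21 + 19 + 8)) = -95*(-170 + 6) = -95*(-164) = 15580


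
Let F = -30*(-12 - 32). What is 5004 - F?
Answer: 3684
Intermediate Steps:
F = 1320 (F = -30*(-44) = 1320)
5004 - F = 5004 - 1*1320 = 5004 - 1320 = 3684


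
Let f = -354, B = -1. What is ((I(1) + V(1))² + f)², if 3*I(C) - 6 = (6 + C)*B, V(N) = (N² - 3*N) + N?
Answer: 10048900/81 ≈ 1.2406e+5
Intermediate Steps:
V(N) = N² - 2*N
I(C) = -C/3 (I(C) = 2 + ((6 + C)*(-1))/3 = 2 + (-6 - C)/3 = 2 + (-2 - C/3) = -C/3)
((I(1) + V(1))² + f)² = ((-⅓*1 + 1*(-2 + 1))² - 354)² = ((-⅓ + 1*(-1))² - 354)² = ((-⅓ - 1)² - 354)² = ((-4/3)² - 354)² = (16/9 - 354)² = (-3170/9)² = 10048900/81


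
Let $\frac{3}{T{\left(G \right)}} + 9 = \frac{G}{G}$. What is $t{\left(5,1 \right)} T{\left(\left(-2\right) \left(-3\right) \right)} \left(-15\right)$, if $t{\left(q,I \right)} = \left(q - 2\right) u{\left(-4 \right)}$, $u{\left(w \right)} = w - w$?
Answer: $0$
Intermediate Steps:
$u{\left(w \right)} = 0$
$t{\left(q,I \right)} = 0$ ($t{\left(q,I \right)} = \left(q - 2\right) 0 = \left(-2 + q\right) 0 = 0$)
$T{\left(G \right)} = - \frac{3}{8}$ ($T{\left(G \right)} = \frac{3}{-9 + \frac{G}{G}} = \frac{3}{-9 + 1} = \frac{3}{-8} = 3 \left(- \frac{1}{8}\right) = - \frac{3}{8}$)
$t{\left(5,1 \right)} T{\left(\left(-2\right) \left(-3\right) \right)} \left(-15\right) = 0 \left(- \frac{3}{8}\right) \left(-15\right) = 0 \left(-15\right) = 0$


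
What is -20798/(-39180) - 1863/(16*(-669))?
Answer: 24634511/34948560 ≈ 0.70488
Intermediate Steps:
-20798/(-39180) - 1863/(16*(-669)) = -20798*(-1/39180) - 1863/(-10704) = 10399/19590 - 1863*(-1/10704) = 10399/19590 + 621/3568 = 24634511/34948560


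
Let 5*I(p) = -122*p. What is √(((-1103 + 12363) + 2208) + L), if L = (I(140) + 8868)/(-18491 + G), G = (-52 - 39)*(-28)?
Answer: 6*√95088866786/15943 ≈ 116.05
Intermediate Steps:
I(p) = -122*p/5 (I(p) = (-122*p)/5 = -122*p/5)
G = 2548 (G = -91*(-28) = 2548)
L = -5452/15943 (L = (-122/5*140 + 8868)/(-18491 + 2548) = (-3416 + 8868)/(-15943) = 5452*(-1/15943) = -5452/15943 ≈ -0.34197)
√(((-1103 + 12363) + 2208) + L) = √(((-1103 + 12363) + 2208) - 5452/15943) = √((11260 + 2208) - 5452/15943) = √(13468 - 5452/15943) = √(214714872/15943) = 6*√95088866786/15943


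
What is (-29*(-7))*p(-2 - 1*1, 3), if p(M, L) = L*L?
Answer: 1827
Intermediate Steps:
p(M, L) = L²
(-29*(-7))*p(-2 - 1*1, 3) = -29*(-7)*3² = 203*9 = 1827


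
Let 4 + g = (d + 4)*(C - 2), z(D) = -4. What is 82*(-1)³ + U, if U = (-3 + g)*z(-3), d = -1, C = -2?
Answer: -6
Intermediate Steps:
g = -16 (g = -4 + (-1 + 4)*(-2 - 2) = -4 + 3*(-4) = -4 - 12 = -16)
U = 76 (U = (-3 - 16)*(-4) = -19*(-4) = 76)
82*(-1)³ + U = 82*(-1)³ + 76 = 82*(-1) + 76 = -82 + 76 = -6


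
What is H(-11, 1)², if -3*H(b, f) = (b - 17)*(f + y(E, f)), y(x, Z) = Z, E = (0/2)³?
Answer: 3136/9 ≈ 348.44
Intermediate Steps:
E = 0 (E = (0*(½))³ = 0³ = 0)
H(b, f) = -2*f*(-17 + b)/3 (H(b, f) = -(b - 17)*(f + f)/3 = -(-17 + b)*2*f/3 = -2*f*(-17 + b)/3)
H(-11, 1)² = ((⅔)*1*(17 - 1*(-11)))² = ((⅔)*1*(17 + 11))² = ((⅔)*1*28)² = (56/3)² = 3136/9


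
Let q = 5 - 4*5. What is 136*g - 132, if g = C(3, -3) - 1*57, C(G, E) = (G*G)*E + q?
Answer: -13596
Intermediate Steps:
q = -15 (q = 5 - 20 = -15)
C(G, E) = -15 + E*G**2 (C(G, E) = (G*G)*E - 15 = G**2*E - 15 = E*G**2 - 15 = -15 + E*G**2)
g = -99 (g = (-15 - 3*3**2) - 1*57 = (-15 - 3*9) - 57 = (-15 - 27) - 57 = -42 - 57 = -99)
136*g - 132 = 136*(-99) - 132 = -13464 - 132 = -13596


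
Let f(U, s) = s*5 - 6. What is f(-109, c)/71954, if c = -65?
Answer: -331/71954 ≈ -0.0046002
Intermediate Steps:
f(U, s) = -6 + 5*s (f(U, s) = 5*s - 6 = -6 + 5*s)
f(-109, c)/71954 = (-6 + 5*(-65))/71954 = (-6 - 325)*(1/71954) = -331*1/71954 = -331/71954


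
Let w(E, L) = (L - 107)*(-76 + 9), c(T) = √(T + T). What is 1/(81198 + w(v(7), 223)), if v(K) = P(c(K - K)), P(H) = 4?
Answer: 1/73426 ≈ 1.3619e-5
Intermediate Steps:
c(T) = √2*√T (c(T) = √(2*T) = √2*√T)
v(K) = 4
w(E, L) = 7169 - 67*L (w(E, L) = (-107 + L)*(-67) = 7169 - 67*L)
1/(81198 + w(v(7), 223)) = 1/(81198 + (7169 - 67*223)) = 1/(81198 + (7169 - 14941)) = 1/(81198 - 7772) = 1/73426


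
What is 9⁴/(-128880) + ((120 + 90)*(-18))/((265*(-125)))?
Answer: 1199259/18974000 ≈ 0.063205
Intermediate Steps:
9⁴/(-128880) + ((120 + 90)*(-18))/((265*(-125))) = 6561*(-1/128880) + (210*(-18))/(-33125) = -729/14320 - 3780*(-1/33125) = -729/14320 + 756/6625 = 1199259/18974000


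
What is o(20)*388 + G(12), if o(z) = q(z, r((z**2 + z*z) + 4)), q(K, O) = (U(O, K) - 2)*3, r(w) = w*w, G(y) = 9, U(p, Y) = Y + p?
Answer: 752449185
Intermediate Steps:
r(w) = w**2
q(K, O) = -6 + 3*K + 3*O (q(K, O) = ((K + O) - 2)*3 = (-2 + K + O)*3 = -6 + 3*K + 3*O)
o(z) = -6 + 3*z + 3*(4 + 2*z**2)**2 (o(z) = -6 + 3*z + 3*((z**2 + z*z) + 4)**2 = -6 + 3*z + 3*((z**2 + z**2) + 4)**2 = -6 + 3*z + 3*(2*z**2 + 4)**2 = -6 + 3*z + 3*(4 + 2*z**2)**2)
o(20)*388 + G(12) = (-6 + 3*20 + 12*(2 + 20**2)**2)*388 + 9 = (-6 + 60 + 12*(2 + 400)**2)*388 + 9 = (-6 + 60 + 12*402**2)*388 + 9 = (-6 + 60 + 12*161604)*388 + 9 = (-6 + 60 + 1939248)*388 + 9 = 1939302*388 + 9 = 752449176 + 9 = 752449185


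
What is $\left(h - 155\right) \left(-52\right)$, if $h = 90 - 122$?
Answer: $9724$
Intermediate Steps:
$h = -32$ ($h = 90 - 122 = -32$)
$\left(h - 155\right) \left(-52\right) = \left(-32 - 155\right) \left(-52\right) = \left(-187\right) \left(-52\right) = 9724$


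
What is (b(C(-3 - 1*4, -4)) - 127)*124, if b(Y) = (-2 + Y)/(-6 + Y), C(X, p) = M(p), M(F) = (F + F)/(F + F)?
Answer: -78616/5 ≈ -15723.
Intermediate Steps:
M(F) = 1 (M(F) = (2*F)/((2*F)) = (2*F)*(1/(2*F)) = 1)
C(X, p) = 1
b(Y) = (-2 + Y)/(-6 + Y)
(b(C(-3 - 1*4, -4)) - 127)*124 = ((-2 + 1)/(-6 + 1) - 127)*124 = (-1/(-5) - 127)*124 = (-1/5*(-1) - 127)*124 = (1/5 - 127)*124 = -634/5*124 = -78616/5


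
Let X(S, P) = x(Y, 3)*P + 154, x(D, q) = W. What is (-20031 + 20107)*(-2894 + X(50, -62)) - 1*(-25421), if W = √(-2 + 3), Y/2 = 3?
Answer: -187531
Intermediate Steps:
Y = 6 (Y = 2*3 = 6)
W = 1 (W = √1 = 1)
x(D, q) = 1
X(S, P) = 154 + P (X(S, P) = 1*P + 154 = P + 154 = 154 + P)
(-20031 + 20107)*(-2894 + X(50, -62)) - 1*(-25421) = (-20031 + 20107)*(-2894 + (154 - 62)) - 1*(-25421) = 76*(-2894 + 92) + 25421 = 76*(-2802) + 25421 = -212952 + 25421 = -187531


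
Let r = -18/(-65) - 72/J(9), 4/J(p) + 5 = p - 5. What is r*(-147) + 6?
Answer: -174246/65 ≈ -2680.7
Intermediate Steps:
J(p) = 4/(-10 + p) (J(p) = 4/(-5 + (p - 5)) = 4/(-5 + (-5 + p)) = 4/(-10 + p))
r = 1188/65 (r = -18/(-65) - 72/(4/(-10 + 9)) = -18*(-1/65) - 72/(4/(-1)) = 18/65 - 72/(4*(-1)) = 18/65 - 72/(-4) = 18/65 - 72*(-¼) = 18/65 + 18 = 1188/65 ≈ 18.277)
r*(-147) + 6 = (1188/65)*(-147) + 6 = -174636/65 + 6 = -174246/65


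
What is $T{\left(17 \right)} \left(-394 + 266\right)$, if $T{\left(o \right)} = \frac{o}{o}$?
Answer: $-128$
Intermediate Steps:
$T{\left(o \right)} = 1$
$T{\left(17 \right)} \left(-394 + 266\right) = 1 \left(-394 + 266\right) = 1 \left(-128\right) = -128$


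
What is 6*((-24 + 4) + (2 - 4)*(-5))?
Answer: -60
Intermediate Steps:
6*((-24 + 4) + (2 - 4)*(-5)) = 6*(-20 - 2*(-5)) = 6*(-20 + 10) = 6*(-10) = -60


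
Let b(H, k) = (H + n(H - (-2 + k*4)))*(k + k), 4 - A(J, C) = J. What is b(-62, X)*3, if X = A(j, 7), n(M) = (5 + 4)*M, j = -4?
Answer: -42720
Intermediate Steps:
A(J, C) = 4 - J
n(M) = 9*M
X = 8 (X = 4 - 1*(-4) = 4 + 4 = 8)
b(H, k) = 2*k*(18 - 36*k + 10*H) (b(H, k) = (H + 9*(H - (-2 + k*4)))*(k + k) = (H + 9*(H - (-2 + 4*k)))*(2*k) = (H + 9*(H + (2 - 4*k)))*(2*k) = (H + 9*(2 + H - 4*k))*(2*k) = (H + (18 - 36*k + 9*H))*(2*k) = (18 - 36*k + 10*H)*(2*k) = 2*k*(18 - 36*k + 10*H))
b(-62, X)*3 = (4*8*(9 - 18*8 + 5*(-62)))*3 = (4*8*(9 - 144 - 310))*3 = (4*8*(-445))*3 = -14240*3 = -42720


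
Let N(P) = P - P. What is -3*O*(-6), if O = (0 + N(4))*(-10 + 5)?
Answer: 0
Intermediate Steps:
N(P) = 0
O = 0 (O = (0 + 0)*(-10 + 5) = 0*(-5) = 0)
-3*O*(-6) = -3*0*(-6) = 0*(-6) = 0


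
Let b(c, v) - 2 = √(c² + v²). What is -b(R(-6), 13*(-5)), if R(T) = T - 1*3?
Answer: -2 - √4306 ≈ -67.620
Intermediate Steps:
R(T) = -3 + T (R(T) = T - 3 = -3 + T)
b(c, v) = 2 + √(c² + v²)
-b(R(-6), 13*(-5)) = -(2 + √((-3 - 6)² + (13*(-5))²)) = -(2 + √((-9)² + (-65)²)) = -(2 + √(81 + 4225)) = -(2 + √4306) = -2 - √4306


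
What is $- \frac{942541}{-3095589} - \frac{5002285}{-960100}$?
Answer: $\frac{3277990406993}{594414999780} \approx 5.5146$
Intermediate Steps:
$- \frac{942541}{-3095589} - \frac{5002285}{-960100} = \left(-942541\right) \left(- \frac{1}{3095589}\right) - - \frac{1000457}{192020} = \frac{942541}{3095589} + \frac{1000457}{192020} = \frac{3277990406993}{594414999780}$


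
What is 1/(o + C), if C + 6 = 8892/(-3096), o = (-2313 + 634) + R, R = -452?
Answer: -86/184029 ≈ -0.00046732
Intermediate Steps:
o = -2131 (o = (-2313 + 634) - 452 = -1679 - 452 = -2131)
C = -763/86 (C = -6 + 8892/(-3096) = -6 + 8892*(-1/3096) = -6 - 247/86 = -763/86 ≈ -8.8721)
1/(o + C) = 1/(-2131 - 763/86) = 1/(-184029/86) = -86/184029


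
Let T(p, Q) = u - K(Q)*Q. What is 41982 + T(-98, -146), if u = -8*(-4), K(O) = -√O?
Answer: 42014 - 146*I*√146 ≈ 42014.0 - 1764.1*I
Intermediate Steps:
u = 32
T(p, Q) = 32 + Q^(3/2) (T(p, Q) = 32 - (-√Q)*Q = 32 - (-1)*Q^(3/2) = 32 + Q^(3/2))
41982 + T(-98, -146) = 41982 + (32 + (-146)^(3/2)) = 41982 + (32 - 146*I*√146) = 42014 - 146*I*√146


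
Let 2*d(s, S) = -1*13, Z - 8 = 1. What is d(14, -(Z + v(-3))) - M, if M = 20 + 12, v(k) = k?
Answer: -77/2 ≈ -38.500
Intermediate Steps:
Z = 9 (Z = 8 + 1 = 9)
d(s, S) = -13/2 (d(s, S) = (-1*13)/2 = (1/2)*(-13) = -13/2)
M = 32
d(14, -(Z + v(-3))) - M = -13/2 - 1*32 = -13/2 - 32 = -77/2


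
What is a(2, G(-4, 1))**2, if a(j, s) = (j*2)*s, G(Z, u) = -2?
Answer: 64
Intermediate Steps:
a(j, s) = 2*j*s (a(j, s) = (2*j)*s = 2*j*s)
a(2, G(-4, 1))**2 = (2*2*(-2))**2 = (-8)**2 = 64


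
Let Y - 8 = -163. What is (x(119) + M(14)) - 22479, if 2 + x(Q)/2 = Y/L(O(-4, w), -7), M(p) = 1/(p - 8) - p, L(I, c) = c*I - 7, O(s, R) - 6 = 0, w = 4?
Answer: -6612209/294 ≈ -22491.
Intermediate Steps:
O(s, R) = 6 (O(s, R) = 6 + 0 = 6)
L(I, c) = -7 + I*c (L(I, c) = I*c - 7 = -7 + I*c)
Y = -155 (Y = 8 - 163 = -155)
M(p) = 1/(-8 + p) - p
x(Q) = 114/49 (x(Q) = -4 + 2*(-155/(-7 + 6*(-7))) = -4 + 2*(-155/(-7 - 42)) = -4 + 2*(-155/(-49)) = -4 + 2*(-155*(-1/49)) = -4 + 2*(155/49) = -4 + 310/49 = 114/49)
(x(119) + M(14)) - 22479 = (114/49 + (1 - 1*14² + 8*14)/(-8 + 14)) - 22479 = (114/49 + (1 - 1*196 + 112)/6) - 22479 = (114/49 + (1 - 196 + 112)/6) - 22479 = (114/49 + (⅙)*(-83)) - 22479 = (114/49 - 83/6) - 22479 = -3383/294 - 22479 = -6612209/294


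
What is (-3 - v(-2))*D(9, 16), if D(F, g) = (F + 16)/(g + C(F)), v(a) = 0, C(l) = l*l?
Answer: -75/97 ≈ -0.77320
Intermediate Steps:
C(l) = l**2
D(F, g) = (16 + F)/(g + F**2) (D(F, g) = (F + 16)/(g + F**2) = (16 + F)/(g + F**2))
(-3 - v(-2))*D(9, 16) = (-3 - 1*0)*((16 + 9)/(16 + 9**2)) = (-3 + 0)*(25/(16 + 81)) = -3*25/97 = -75/97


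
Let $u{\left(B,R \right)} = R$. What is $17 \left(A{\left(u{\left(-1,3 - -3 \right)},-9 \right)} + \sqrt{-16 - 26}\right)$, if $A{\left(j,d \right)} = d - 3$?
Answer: $-204 + 17 i \sqrt{42} \approx -204.0 + 110.17 i$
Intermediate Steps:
$A{\left(j,d \right)} = -3 + d$ ($A{\left(j,d \right)} = d - 3 = -3 + d$)
$17 \left(A{\left(u{\left(-1,3 - -3 \right)},-9 \right)} + \sqrt{-16 - 26}\right) = 17 \left(\left(-3 - 9\right) + \sqrt{-16 - 26}\right) = 17 \left(-12 + \sqrt{-42}\right) = 17 \left(-12 + i \sqrt{42}\right) = -204 + 17 i \sqrt{42}$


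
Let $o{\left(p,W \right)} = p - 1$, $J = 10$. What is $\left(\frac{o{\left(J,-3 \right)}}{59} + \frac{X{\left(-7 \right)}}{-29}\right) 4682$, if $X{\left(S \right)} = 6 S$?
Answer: $\frac{12823998}{1711} \approx 7495.0$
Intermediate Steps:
$o{\left(p,W \right)} = -1 + p$
$\left(\frac{o{\left(J,-3 \right)}}{59} + \frac{X{\left(-7 \right)}}{-29}\right) 4682 = \left(\frac{-1 + 10}{59} + \frac{6 \left(-7\right)}{-29}\right) 4682 = \left(9 \cdot \frac{1}{59} - - \frac{42}{29}\right) 4682 = \left(\frac{9}{59} + \frac{42}{29}\right) 4682 = \frac{2739}{1711} \cdot 4682 = \frac{12823998}{1711}$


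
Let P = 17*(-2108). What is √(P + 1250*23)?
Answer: I*√7086 ≈ 84.178*I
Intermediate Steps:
P = -35836
√(P + 1250*23) = √(-35836 + 1250*23) = √(-35836 + 28750) = √(-7086) = I*√7086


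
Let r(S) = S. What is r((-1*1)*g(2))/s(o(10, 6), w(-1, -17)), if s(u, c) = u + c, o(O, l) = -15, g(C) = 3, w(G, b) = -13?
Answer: 3/28 ≈ 0.10714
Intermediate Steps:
s(u, c) = c + u
r((-1*1)*g(2))/s(o(10, 6), w(-1, -17)) = (-1*1*3)/(-13 - 15) = -1*3/(-28) = -3*(-1/28) = 3/28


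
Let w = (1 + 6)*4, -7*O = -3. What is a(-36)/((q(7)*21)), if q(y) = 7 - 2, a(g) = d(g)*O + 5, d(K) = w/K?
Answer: 2/45 ≈ 0.044444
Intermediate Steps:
O = 3/7 (O = -⅐*(-3) = 3/7 ≈ 0.42857)
w = 28 (w = 7*4 = 28)
d(K) = 28/K
a(g) = 5 + 12/g (a(g) = (28/g)*(3/7) + 5 = 12/g + 5 = 5 + 12/g)
q(y) = 5
a(-36)/((q(7)*21)) = (5 + 12/(-36))/((5*21)) = (5 + 12*(-1/36))/105 = (5 - ⅓)*(1/105) = (14/3)*(1/105) = 2/45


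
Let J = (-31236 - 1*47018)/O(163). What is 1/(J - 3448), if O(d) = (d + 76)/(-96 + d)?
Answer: -239/6067090 ≈ -3.9393e-5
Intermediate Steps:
O(d) = (76 + d)/(-96 + d)
J = -5243018/239 (J = (-31236 - 1*47018)/(((76 + 163)/(-96 + 163))) = (-31236 - 47018)/((239/67)) = -78254/((1/67)*239) = -78254/239/67 = -78254*67/239 = -5243018/239 ≈ -21937.)
1/(J - 3448) = 1/(-5243018/239 - 3448) = 1/(-6067090/239) = -239/6067090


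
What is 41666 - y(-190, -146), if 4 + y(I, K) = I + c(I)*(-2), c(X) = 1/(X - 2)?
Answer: 4018559/96 ≈ 41860.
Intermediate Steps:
c(X) = 1/(-2 + X)
y(I, K) = -4 + I - 2/(-2 + I) (y(I, K) = -4 + (I - 2/(-2 + I)) = -4 + I - 2/(-2 + I))
41666 - y(-190, -146) = 41666 - (-2 + (-4 - 190)*(-2 - 190))/(-2 - 190) = 41666 - (-2 - 194*(-192))/(-192) = 41666 - (-1)*(-2 + 37248)/192 = 41666 - (-1)*37246/192 = 41666 - 1*(-18623/96) = 41666 + 18623/96 = 4018559/96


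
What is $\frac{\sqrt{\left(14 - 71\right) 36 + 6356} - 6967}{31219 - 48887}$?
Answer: $\frac{6967}{17668} - \frac{\sqrt{269}}{4417} \approx 0.39062$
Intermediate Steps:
$\frac{\sqrt{\left(14 - 71\right) 36 + 6356} - 6967}{31219 - 48887} = \frac{\sqrt{\left(-57\right) 36 + 6356} - 6967}{-17668} = \left(\sqrt{-2052 + 6356} - 6967\right) \left(- \frac{1}{17668}\right) = \left(\sqrt{4304} - 6967\right) \left(- \frac{1}{17668}\right) = \left(4 \sqrt{269} - 6967\right) \left(- \frac{1}{17668}\right) = \left(-6967 + 4 \sqrt{269}\right) \left(- \frac{1}{17668}\right) = \frac{6967}{17668} - \frac{\sqrt{269}}{4417}$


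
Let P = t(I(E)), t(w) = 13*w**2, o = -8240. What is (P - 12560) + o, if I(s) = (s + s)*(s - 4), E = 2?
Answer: -19968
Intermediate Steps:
I(s) = 2*s*(-4 + s) (I(s) = (2*s)*(-4 + s) = 2*s*(-4 + s))
P = 832 (P = 13*(2*2*(-4 + 2))**2 = 13*(2*2*(-2))**2 = 13*(-8)**2 = 13*64 = 832)
(P - 12560) + o = (832 - 12560) - 8240 = -11728 - 8240 = -19968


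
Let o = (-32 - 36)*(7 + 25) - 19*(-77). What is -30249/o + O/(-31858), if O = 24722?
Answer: 473022928/11357377 ≈ 41.649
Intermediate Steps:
o = -713 (o = -68*32 + 1463 = -2176 + 1463 = -713)
-30249/o + O/(-31858) = -30249/(-713) + 24722/(-31858) = -30249*(-1/713) + 24722*(-1/31858) = 30249/713 - 12361/15929 = 473022928/11357377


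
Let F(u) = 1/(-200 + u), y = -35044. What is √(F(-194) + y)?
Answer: I*√5440090778/394 ≈ 187.2*I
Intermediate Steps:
√(F(-194) + y) = √(1/(-200 - 194) - 35044) = √(1/(-394) - 35044) = √(-1/394 - 35044) = √(-13807337/394) = I*√5440090778/394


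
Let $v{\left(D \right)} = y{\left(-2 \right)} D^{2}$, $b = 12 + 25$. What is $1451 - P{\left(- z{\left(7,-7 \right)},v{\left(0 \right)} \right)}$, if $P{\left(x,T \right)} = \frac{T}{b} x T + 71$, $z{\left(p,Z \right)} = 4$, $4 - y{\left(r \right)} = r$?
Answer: $1380$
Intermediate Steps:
$y{\left(r \right)} = 4 - r$
$b = 37$
$v{\left(D \right)} = 6 D^{2}$ ($v{\left(D \right)} = \left(4 - -2\right) D^{2} = \left(4 + 2\right) D^{2} = 6 D^{2}$)
$P{\left(x,T \right)} = 71 + \frac{x T^{2}}{37}$ ($P{\left(x,T \right)} = \frac{T}{37} x T + 71 = \frac{T x}{37} T + 71 = \frac{x T^{2}}{37} + 71 = 71 + \frac{x T^{2}}{37}$)
$1451 - P{\left(- z{\left(7,-7 \right)},v{\left(0 \right)} \right)} = 1451 - \left(71 + \frac{\left(-1\right) 4 \left(6 \cdot 0^{2}\right)^{2}}{37}\right) = 1451 - \left(71 + \frac{1}{37} \left(-4\right) \left(6 \cdot 0\right)^{2}\right) = 1451 - \left(71 + \frac{1}{37} \left(-4\right) 0^{2}\right) = 1451 - \left(71 + \frac{1}{37} \left(-4\right) 0\right) = 1451 - \left(71 + 0\right) = 1451 - 71 = 1380$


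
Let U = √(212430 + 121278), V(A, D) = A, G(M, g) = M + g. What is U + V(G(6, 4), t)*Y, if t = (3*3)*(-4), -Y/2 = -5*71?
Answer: 7100 + 2*√83427 ≈ 7677.7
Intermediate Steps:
Y = 710 (Y = -(-10)*71 = -2*(-355) = 710)
t = -36 (t = 9*(-4) = -36)
U = 2*√83427 (U = √333708 = 2*√83427 ≈ 577.67)
U + V(G(6, 4), t)*Y = 2*√83427 + (6 + 4)*710 = 2*√83427 + 10*710 = 2*√83427 + 7100 = 7100 + 2*√83427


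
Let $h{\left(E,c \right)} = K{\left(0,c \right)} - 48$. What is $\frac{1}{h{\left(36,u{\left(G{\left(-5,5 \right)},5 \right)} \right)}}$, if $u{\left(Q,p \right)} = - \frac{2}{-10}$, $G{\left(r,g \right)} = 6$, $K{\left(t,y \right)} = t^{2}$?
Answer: $- \frac{1}{48} \approx -0.020833$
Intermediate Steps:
$u{\left(Q,p \right)} = \frac{1}{5}$ ($u{\left(Q,p \right)} = \left(-2\right) \left(- \frac{1}{10}\right) = \frac{1}{5}$)
$h{\left(E,c \right)} = -48$ ($h{\left(E,c \right)} = 0^{2} - 48 = 0 - 48 = -48$)
$\frac{1}{h{\left(36,u{\left(G{\left(-5,5 \right)},5 \right)} \right)}} = \frac{1}{-48} = - \frac{1}{48}$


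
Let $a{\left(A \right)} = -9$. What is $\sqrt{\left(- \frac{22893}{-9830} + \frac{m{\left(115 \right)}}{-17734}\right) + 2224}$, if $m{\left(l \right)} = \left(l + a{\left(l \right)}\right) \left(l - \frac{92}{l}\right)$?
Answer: $\frac{\sqrt{16908948388195991930}}{87162610} \approx 47.177$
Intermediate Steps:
$m{\left(l \right)} = \left(-9 + l\right) \left(l - \frac{92}{l}\right)$ ($m{\left(l \right)} = \left(l - 9\right) \left(l - \frac{92}{l}\right) = \left(-9 + l\right) \left(l - \frac{92}{l}\right)$)
$\sqrt{\left(- \frac{22893}{-9830} + \frac{m{\left(115 \right)}}{-17734}\right) + 2224} = \sqrt{\left(- \frac{22893}{-9830} + \frac{-92 + 115^{2} - 1035 + \frac{828}{115}}{-17734}\right) + 2224} = \sqrt{\left(\left(-22893\right) \left(- \frac{1}{9830}\right) + \left(-92 + 13225 - 1035 + 828 \cdot \frac{1}{115}\right) \left(- \frac{1}{17734}\right)\right) + 2224} = \sqrt{\left(\frac{22893}{9830} + \left(-92 + 13225 - 1035 + \frac{36}{5}\right) \left(- \frac{1}{17734}\right)\right) + 2224} = \sqrt{\left(\frac{22893}{9830} + \frac{60526}{5} \left(- \frac{1}{17734}\right)\right) + 2224} = \sqrt{\left(\frac{22893}{9830} - \frac{30263}{44335}\right) + 2224} = \sqrt{\frac{143495173}{87162610} + 2224} = \sqrt{\frac{193993139813}{87162610}} = \frac{\sqrt{16908948388195991930}}{87162610}$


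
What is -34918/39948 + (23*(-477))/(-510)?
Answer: 17519222/848895 ≈ 20.638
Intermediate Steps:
-34918/39948 + (23*(-477))/(-510) = -34918*1/39948 - 10971*(-1/510) = -17459/19974 + 3657/170 = 17519222/848895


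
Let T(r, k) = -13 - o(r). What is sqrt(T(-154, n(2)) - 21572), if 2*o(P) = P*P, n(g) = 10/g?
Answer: I*sqrt(33443) ≈ 182.87*I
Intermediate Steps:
o(P) = P**2/2 (o(P) = (P*P)/2 = P**2/2)
T(r, k) = -13 - r**2/2
sqrt(T(-154, n(2)) - 21572) = sqrt((-13 - 1/2*(-154)**2) - 21572) = sqrt((-13 - 1/2*23716) - 21572) = sqrt((-13 - 11858) - 21572) = sqrt(-11871 - 21572) = sqrt(-33443) = I*sqrt(33443)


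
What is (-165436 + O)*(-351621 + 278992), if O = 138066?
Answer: 1987855730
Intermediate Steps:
(-165436 + O)*(-351621 + 278992) = (-165436 + 138066)*(-351621 + 278992) = -27370*(-72629) = 1987855730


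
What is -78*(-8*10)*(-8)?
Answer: -49920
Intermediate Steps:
-78*(-8*10)*(-8) = -(-6240)*(-8) = -78*640 = -49920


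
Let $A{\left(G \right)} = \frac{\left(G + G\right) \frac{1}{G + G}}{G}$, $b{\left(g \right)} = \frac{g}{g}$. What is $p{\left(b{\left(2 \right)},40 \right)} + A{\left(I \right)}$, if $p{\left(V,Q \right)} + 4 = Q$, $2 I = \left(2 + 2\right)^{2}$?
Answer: $\frac{289}{8} \approx 36.125$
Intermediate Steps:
$b{\left(g \right)} = 1$
$I = 8$ ($I = \frac{\left(2 + 2\right)^{2}}{2} = \frac{4^{2}}{2} = \frac{1}{2} \cdot 16 = 8$)
$p{\left(V,Q \right)} = -4 + Q$
$A{\left(G \right)} = \frac{1}{G}$ ($A{\left(G \right)} = \frac{2 G \frac{1}{2 G}}{G} = 1 \frac{1}{G} = \frac{1}{G}$)
$p{\left(b{\left(2 \right)},40 \right)} + A{\left(I \right)} = \left(-4 + 40\right) + \frac{1}{8} = 36 + \frac{1}{8} = \frac{289}{8}$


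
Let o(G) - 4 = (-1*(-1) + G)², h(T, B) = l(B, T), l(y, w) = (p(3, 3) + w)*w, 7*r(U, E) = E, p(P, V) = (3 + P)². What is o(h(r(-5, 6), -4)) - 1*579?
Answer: 1169834/2401 ≈ 487.23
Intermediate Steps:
r(U, E) = E/7
l(y, w) = w*(36 + w) (l(y, w) = ((3 + 3)² + w)*w = (6² + w)*w = (36 + w)*w = w*(36 + w))
h(T, B) = T*(36 + T)
o(G) = 4 + (1 + G)² (o(G) = 4 + (-1*(-1) + G)² = 4 + (1 + G)²)
o(h(r(-5, 6), -4)) - 1*579 = (4 + (1 + ((⅐)*6)*(36 + (⅐)*6))²) - 1*579 = (4 + (1 + 6*(36 + 6/7)/7)²) - 579 = (4 + (1 + (6/7)*(258/7))²) - 579 = (4 + (1 + 1548/49)²) - 579 = (4 + (1597/49)²) - 579 = (4 + 2550409/2401) - 579 = 2560013/2401 - 579 = 1169834/2401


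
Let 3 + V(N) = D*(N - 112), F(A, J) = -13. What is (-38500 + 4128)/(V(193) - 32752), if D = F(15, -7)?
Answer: 8593/8452 ≈ 1.0167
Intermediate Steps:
D = -13
V(N) = 1453 - 13*N (V(N) = -3 - 13*(N - 112) = -3 - 13*(-112 + N) = -3 + (1456 - 13*N) = 1453 - 13*N)
(-38500 + 4128)/(V(193) - 32752) = (-38500 + 4128)/((1453 - 13*193) - 32752) = -34372/((1453 - 2509) - 32752) = -34372/(-1056 - 32752) = -34372/(-33808) = -34372*(-1/33808) = 8593/8452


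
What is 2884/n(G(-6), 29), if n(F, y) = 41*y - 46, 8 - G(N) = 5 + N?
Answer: 2884/1143 ≈ 2.5232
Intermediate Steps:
G(N) = 3 - N (G(N) = 8 - (5 + N) = 8 + (-5 - N) = 3 - N)
n(F, y) = -46 + 41*y
2884/n(G(-6), 29) = 2884/(-46 + 41*29) = 2884/(-46 + 1189) = 2884/1143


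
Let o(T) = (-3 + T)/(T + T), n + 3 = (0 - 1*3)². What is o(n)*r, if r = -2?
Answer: -½ ≈ -0.50000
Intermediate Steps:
n = 6 (n = -3 + (0 - 1*3)² = -3 + (0 - 3)² = -3 + (-3)² = -3 + 9 = 6)
o(T) = (-3 + T)/(2*T) (o(T) = (-3 + T)/((2*T)) = (-3 + T)*(1/(2*T)) = (-3 + T)/(2*T))
o(n)*r = ((½)*(-3 + 6)/6)*(-2) = ((½)*(⅙)*3)*(-2) = (¼)*(-2) = -½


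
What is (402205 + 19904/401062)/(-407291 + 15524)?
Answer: -26884860269/26187142759 ≈ -1.0266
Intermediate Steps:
(402205 + 19904/401062)/(-407291 + 15524) = (402205 + 19904*(1/401062))/(-391767) = (402205 + 9952/200531)*(-1/391767) = (80654580807/200531)*(-1/391767) = -26884860269/26187142759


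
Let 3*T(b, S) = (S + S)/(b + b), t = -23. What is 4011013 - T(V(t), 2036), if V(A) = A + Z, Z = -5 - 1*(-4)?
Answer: 72198743/18 ≈ 4.0110e+6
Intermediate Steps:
Z = -1 (Z = -5 + 4 = -1)
V(A) = -1 + A (V(A) = A - 1 = -1 + A)
T(b, S) = S/(3*b) (T(b, S) = ((S + S)/(b + b))/3 = ((2*S)/((2*b)))/3 = ((2*S)*(1/(2*b)))/3 = (S/b)/3 = S/(3*b))
4011013 - T(V(t), 2036) = 4011013 - 2036/(3*(-1 - 23)) = 4011013 - 2036/(3*(-24)) = 4011013 - 2036*(-1)/(3*24) = 4011013 - 1*(-509/18) = 4011013 + 509/18 = 72198743/18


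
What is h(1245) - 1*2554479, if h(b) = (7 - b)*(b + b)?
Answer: -5637099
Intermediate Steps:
h(b) = 2*b*(7 - b) (h(b) = (7 - b)*(2*b) = 2*b*(7 - b))
h(1245) - 1*2554479 = 2*1245*(7 - 1*1245) - 1*2554479 = 2*1245*(7 - 1245) - 2554479 = 2*1245*(-1238) - 2554479 = -3082620 - 2554479 = -5637099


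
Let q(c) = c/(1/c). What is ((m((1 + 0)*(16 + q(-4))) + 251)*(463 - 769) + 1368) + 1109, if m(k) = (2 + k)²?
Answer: -428065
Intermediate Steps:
q(c) = c² (q(c) = c*c = c²)
((m((1 + 0)*(16 + q(-4))) + 251)*(463 - 769) + 1368) + 1109 = (((2 + (1 + 0)*(16 + (-4)²))² + 251)*(463 - 769) + 1368) + 1109 = (((2 + 1*(16 + 16))² + 251)*(-306) + 1368) + 1109 = (((2 + 1*32)² + 251)*(-306) + 1368) + 1109 = (((2 + 32)² + 251)*(-306) + 1368) + 1109 = ((34² + 251)*(-306) + 1368) + 1109 = ((1156 + 251)*(-306) + 1368) + 1109 = (1407*(-306) + 1368) + 1109 = (-430542 + 1368) + 1109 = -429174 + 1109 = -428065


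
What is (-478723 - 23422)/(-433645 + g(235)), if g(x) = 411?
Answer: 502145/433234 ≈ 1.1591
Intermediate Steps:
(-478723 - 23422)/(-433645 + g(235)) = (-478723 - 23422)/(-433645 + 411) = -502145/(-433234) = -502145*(-1/433234) = 502145/433234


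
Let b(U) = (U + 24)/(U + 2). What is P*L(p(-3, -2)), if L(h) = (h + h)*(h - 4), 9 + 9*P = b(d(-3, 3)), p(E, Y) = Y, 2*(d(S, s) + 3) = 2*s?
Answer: 8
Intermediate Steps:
d(S, s) = -3 + s (d(S, s) = -3 + (2*s)/2 = -3 + s)
b(U) = (24 + U)/(2 + U)
P = ⅓ (P = -1 + ((24 + (-3 + 3))/(2 + (-3 + 3)))/9 = -1 + ((24 + 0)/(2 + 0))/9 = -1 + (24/2)/9 = -1 + ((½)*24)/9 = -1 + (⅑)*12 = -1 + 4/3 = ⅓ ≈ 0.33333)
L(h) = 2*h*(-4 + h) (L(h) = (2*h)*(-4 + h) = 2*h*(-4 + h))
P*L(p(-3, -2)) = (2*(-2)*(-4 - 2))/3 = (2*(-2)*(-6))/3 = (⅓)*24 = 8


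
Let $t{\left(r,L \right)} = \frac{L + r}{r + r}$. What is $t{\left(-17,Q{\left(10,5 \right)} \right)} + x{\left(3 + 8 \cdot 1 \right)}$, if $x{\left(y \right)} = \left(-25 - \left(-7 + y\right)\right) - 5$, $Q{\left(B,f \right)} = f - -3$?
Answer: $- \frac{1147}{34} \approx -33.735$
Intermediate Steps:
$Q{\left(B,f \right)} = 3 + f$ ($Q{\left(B,f \right)} = f + 3 = 3 + f$)
$t{\left(r,L \right)} = \frac{L + r}{2 r}$
$x{\left(y \right)} = -23 - y$ ($x{\left(y \right)} = \left(-18 - y\right) - 5 = -23 - y$)
$t{\left(-17,Q{\left(10,5 \right)} \right)} + x{\left(3 + 8 \cdot 1 \right)} = \frac{\left(3 + 5\right) - 17}{2 \left(-17\right)} - \left(26 + 8\right) = \frac{1}{2} \left(- \frac{1}{17}\right) \left(8 - 17\right) - 34 = \frac{1}{2} \left(- \frac{1}{17}\right) \left(-9\right) - 34 = \frac{9}{34} - 34 = - \frac{1147}{34}$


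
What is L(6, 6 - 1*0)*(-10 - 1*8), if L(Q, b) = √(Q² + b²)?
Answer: -108*√2 ≈ -152.74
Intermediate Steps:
L(6, 6 - 1*0)*(-10 - 1*8) = √(6² + (6 - 1*0)²)*(-10 - 1*8) = √(36 + (6 + 0)²)*(-10 - 8) = √(36 + 6²)*(-18) = √(36 + 36)*(-18) = √72*(-18) = (6*√2)*(-18) = -108*√2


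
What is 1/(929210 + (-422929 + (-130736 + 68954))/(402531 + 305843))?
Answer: 708374/658227719829 ≈ 1.0762e-6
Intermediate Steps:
1/(929210 + (-422929 + (-130736 + 68954))/(402531 + 305843)) = 1/(929210 + (-422929 - 61782)/708374) = 1/(929210 - 484711*1/708374) = 1/(929210 - 484711/708374) = 1/(658227719829/708374) = 708374/658227719829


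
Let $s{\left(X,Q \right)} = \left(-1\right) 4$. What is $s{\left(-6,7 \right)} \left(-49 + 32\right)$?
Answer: $68$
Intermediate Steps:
$s{\left(X,Q \right)} = -4$
$s{\left(-6,7 \right)} \left(-49 + 32\right) = - 4 \left(-49 + 32\right) = \left(-4\right) \left(-17\right) = 68$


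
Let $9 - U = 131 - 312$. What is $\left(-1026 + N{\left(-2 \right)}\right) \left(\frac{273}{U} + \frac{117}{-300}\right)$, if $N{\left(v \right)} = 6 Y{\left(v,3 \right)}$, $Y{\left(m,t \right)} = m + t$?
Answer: $- \frac{101439}{95} \approx -1067.8$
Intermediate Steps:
$N{\left(v \right)} = 18 + 6 v$ ($N{\left(v \right)} = 6 \left(v + 3\right) = 6 \left(3 + v\right) = 18 + 6 v$)
$U = 190$ ($U = 9 - \left(131 - 312\right) = 9 - -181 = 9 + 181 = 190$)
$\left(-1026 + N{\left(-2 \right)}\right) \left(\frac{273}{U} + \frac{117}{-300}\right) = \left(-1026 + \left(18 + 6 \left(-2\right)\right)\right) \left(\frac{273}{190} + \frac{117}{-300}\right) = \left(-1026 + \left(18 - 12\right)\right) \left(273 \cdot \frac{1}{190} + 117 \left(- \frac{1}{300}\right)\right) = \left(-1026 + 6\right) \left(\frac{273}{190} - \frac{39}{100}\right) = \left(-1020\right) \frac{1989}{1900} = - \frac{101439}{95}$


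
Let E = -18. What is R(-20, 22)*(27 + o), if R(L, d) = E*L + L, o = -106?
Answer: -26860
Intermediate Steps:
R(L, d) = -17*L (R(L, d) = -18*L + L = -17*L)
R(-20, 22)*(27 + o) = (-17*(-20))*(27 - 106) = 340*(-79) = -26860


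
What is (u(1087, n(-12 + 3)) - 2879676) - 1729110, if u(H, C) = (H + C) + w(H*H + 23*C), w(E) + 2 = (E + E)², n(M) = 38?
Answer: 5592681185333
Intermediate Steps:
w(E) = -2 + 4*E² (w(E) = -2 + (E + E)² = -2 + (2*E)² = -2 + 4*E²)
u(H, C) = -2 + C + H + 4*(H² + 23*C)² (u(H, C) = (H + C) + (-2 + 4*(H*H + 23*C)²) = (C + H) + (-2 + 4*(H² + 23*C)²) = -2 + C + H + 4*(H² + 23*C)²)
(u(1087, n(-12 + 3)) - 2879676) - 1729110 = ((-2 + 38 + 1087 + 4*(1087² + 23*38)²) - 2879676) - 1729110 = ((-2 + 38 + 1087 + 4*(1181569 + 874)²) - 2879676) - 1729110 = ((-2 + 38 + 1087 + 4*1182443²) - 2879676) - 1729110 = ((-2 + 38 + 1087 + 4*1398171448249) - 2879676) - 1729110 = ((-2 + 38 + 1087 + 5592685792996) - 2879676) - 1729110 = (5592685794119 - 2879676) - 1729110 = 5592682914443 - 1729110 = 5592681185333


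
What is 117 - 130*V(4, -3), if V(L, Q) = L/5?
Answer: 13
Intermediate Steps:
V(L, Q) = L/5 (V(L, Q) = L*(1/5) = L/5)
117 - 130*V(4, -3) = 117 - 26*4 = 117 - 130*4/5 = 117 - 104 = 13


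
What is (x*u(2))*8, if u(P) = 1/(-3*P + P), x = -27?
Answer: 54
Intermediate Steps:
u(P) = -1/(2*P) (u(P) = 1/(-2*P) = -1/(2*P))
(x*u(2))*8 = -(-27)/(2*2)*8 = -27*(-¼)*8 = (27/4)*8 = 54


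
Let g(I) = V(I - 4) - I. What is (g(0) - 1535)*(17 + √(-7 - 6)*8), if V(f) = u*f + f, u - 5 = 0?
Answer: -26503 - 12472*I*√13 ≈ -26503.0 - 44968.0*I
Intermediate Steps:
u = 5 (u = 5 + 0 = 5)
V(f) = 6*f (V(f) = 5*f + f = 6*f)
g(I) = -24 + 5*I (g(I) = 6*(I - 4) - I = 6*(-4 + I) - I = (-24 + 6*I) - I = -24 + 5*I)
(g(0) - 1535)*(17 + √(-7 - 6)*8) = ((-24 + 5*0) - 1535)*(17 + √(-7 - 6)*8) = ((-24 + 0) - 1535)*(17 + √(-13)*8) = (-24 - 1535)*(17 + (I*√13)*8) = -1559*(17 + 8*I*√13) = -26503 - 12472*I*√13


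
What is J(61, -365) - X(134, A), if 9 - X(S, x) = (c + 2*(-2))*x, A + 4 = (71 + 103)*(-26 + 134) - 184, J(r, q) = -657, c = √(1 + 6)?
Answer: -75082 + 18604*√7 ≈ -25860.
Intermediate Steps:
c = √7 ≈ 2.6458
A = 18604 (A = -4 + ((71 + 103)*(-26 + 134) - 184) = -4 + (174*108 - 184) = -4 + (18792 - 184) = -4 + 18608 = 18604)
X(S, x) = 9 - x*(-4 + √7) (X(S, x) = 9 - (√7 + 2*(-2))*x = 9 - (√7 - 4)*x = 9 - (-4 + √7)*x = 9 - x*(-4 + √7))
J(61, -365) - X(134, A) = -657 - (9 + 4*18604 - 1*18604*√7) = -657 - (9 + 74416 - 18604*√7) = -657 - (74425 - 18604*√7) = -657 + (-74425 + 18604*√7) = -75082 + 18604*√7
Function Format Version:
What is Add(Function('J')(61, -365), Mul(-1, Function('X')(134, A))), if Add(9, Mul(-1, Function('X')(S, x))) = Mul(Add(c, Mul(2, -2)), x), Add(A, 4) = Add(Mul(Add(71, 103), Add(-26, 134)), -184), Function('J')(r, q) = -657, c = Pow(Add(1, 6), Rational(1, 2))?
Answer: Add(-75082, Mul(18604, Pow(7, Rational(1, 2)))) ≈ -25860.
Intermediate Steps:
c = Pow(7, Rational(1, 2)) ≈ 2.6458
A = 18604 (A = Add(-4, Add(Mul(Add(71, 103), Add(-26, 134)), -184)) = Add(-4, Add(Mul(174, 108), -184)) = Add(-4, Add(18792, -184)) = Add(-4, 18608) = 18604)
Function('X')(S, x) = Add(9, Mul(-1, x, Add(-4, Pow(7, Rational(1, 2))))) (Function('X')(S, x) = Add(9, Mul(-1, Mul(Add(Pow(7, Rational(1, 2)), Mul(2, -2)), x))) = Add(9, Mul(-1, Mul(Add(Pow(7, Rational(1, 2)), -4), x))) = Add(9, Mul(-1, Mul(Add(-4, Pow(7, Rational(1, 2))), x))) = Add(9, Mul(-1, Mul(x, Add(-4, Pow(7, Rational(1, 2)))))) = Add(9, Mul(-1, x, Add(-4, Pow(7, Rational(1, 2))))))
Add(Function('J')(61, -365), Mul(-1, Function('X')(134, A))) = Add(-657, Mul(-1, Add(9, Mul(4, 18604), Mul(-1, 18604, Pow(7, Rational(1, 2)))))) = Add(-657, Mul(-1, Add(9, 74416, Mul(-18604, Pow(7, Rational(1, 2)))))) = Add(-657, Mul(-1, Add(74425, Mul(-18604, Pow(7, Rational(1, 2)))))) = Add(-657, Add(-74425, Mul(18604, Pow(7, Rational(1, 2))))) = Add(-75082, Mul(18604, Pow(7, Rational(1, 2))))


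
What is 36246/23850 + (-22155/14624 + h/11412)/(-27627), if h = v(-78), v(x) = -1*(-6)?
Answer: 773719725141481/509092033773600 ≈ 1.5198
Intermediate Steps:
v(x) = 6
h = 6
36246/23850 + (-22155/14624 + h/11412)/(-27627) = 36246/23850 + (-22155/14624 + 6/11412)/(-27627) = 36246*(1/23850) + (-22155*1/14624 + 6*(1/11412))*(-1/27627) = 6041/3975 + (-22155/14624 + 1/1902)*(-1/27627) = 6041/3975 - 21062093/13907424*(-1/27627) = 6041/3975 + 21062093/384220402848 = 773719725141481/509092033773600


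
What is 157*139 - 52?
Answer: 21771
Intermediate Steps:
157*139 - 52 = 21823 - 52 = 21771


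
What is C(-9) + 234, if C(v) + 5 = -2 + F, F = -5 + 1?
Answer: 223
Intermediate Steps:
F = -4
C(v) = -11 (C(v) = -5 + (-2 - 4) = -5 - 6 = -11)
C(-9) + 234 = -11 + 234 = 223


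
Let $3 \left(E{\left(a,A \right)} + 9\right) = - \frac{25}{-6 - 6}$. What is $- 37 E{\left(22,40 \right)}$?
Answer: $\frac{11063}{36} \approx 307.31$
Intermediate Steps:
$E{\left(a,A \right)} = - \frac{299}{36}$ ($E{\left(a,A \right)} = -9 + \frac{\left(-25\right) \frac{1}{-6 - 6}}{3} = -9 + \frac{\left(-25\right) \frac{1}{-12}}{3} = -9 + \frac{\left(-25\right) \left(- \frac{1}{12}\right)}{3} = -9 + \frac{1}{3} \cdot \frac{25}{12} = -9 + \frac{25}{36} = - \frac{299}{36}$)
$- 37 E{\left(22,40 \right)} = \left(-37\right) \left(- \frac{299}{36}\right) = \frac{11063}{36}$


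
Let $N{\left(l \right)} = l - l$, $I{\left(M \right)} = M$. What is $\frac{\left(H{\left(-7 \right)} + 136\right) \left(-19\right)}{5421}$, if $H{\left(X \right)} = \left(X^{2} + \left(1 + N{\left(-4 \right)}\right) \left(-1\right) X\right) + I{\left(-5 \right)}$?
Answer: $- \frac{3553}{5421} \approx -0.65541$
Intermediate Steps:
$N{\left(l \right)} = 0$
$H{\left(X \right)} = -5 + X^{2} - X$ ($H{\left(X \right)} = \left(X^{2} + \left(1 + 0\right) \left(-1\right) X\right) - 5 = \left(X^{2} + 1 \left(-1\right) X\right) - 5 = \left(X^{2} - X\right) - 5 = -5 + X^{2} - X$)
$\frac{\left(H{\left(-7 \right)} + 136\right) \left(-19\right)}{5421} = \frac{\left(\left(-5 + \left(-7\right)^{2} - -7\right) + 136\right) \left(-19\right)}{5421} = \left(\left(-5 + 49 + 7\right) + 136\right) \left(-19\right) \frac{1}{5421} = \left(51 + 136\right) \left(-19\right) \frac{1}{5421} = 187 \left(-19\right) \frac{1}{5421} = \left(-3553\right) \frac{1}{5421} = - \frac{3553}{5421}$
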